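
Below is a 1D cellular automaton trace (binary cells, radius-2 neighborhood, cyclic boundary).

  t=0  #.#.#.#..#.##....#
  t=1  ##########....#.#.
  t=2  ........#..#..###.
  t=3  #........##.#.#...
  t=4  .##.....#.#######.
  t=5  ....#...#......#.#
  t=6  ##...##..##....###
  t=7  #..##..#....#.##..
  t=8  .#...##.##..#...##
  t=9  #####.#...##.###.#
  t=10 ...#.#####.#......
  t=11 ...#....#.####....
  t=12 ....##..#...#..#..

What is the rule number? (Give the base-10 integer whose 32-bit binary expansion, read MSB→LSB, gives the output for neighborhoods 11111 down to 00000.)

  nb #####: next=.  (t=1,i=2, bit31=0)
  nb ####.: next=#  (t=1,i=8, bit30=1)
  nb ###.#: next=.  (t=9,i=4, bit29=0)
  nb ###..: next=.  (t=1,i=9, bit28=0)
  nb ##.##: next=.  (t=8,i=7, bit27=0)
  nb ##.#.: next=#  (t=0,i=1, bit26=1)
  nb ##..#: next=#  (t=4,i=17, bit25=1)
  nb ##...: next=.  (t=0,i=13, bit24=0)
  nb #.###: next=.  (t=1,i=0, bit23=0)
  nb #.##.: next=.  (t=0,i=11, bit22=0)
  nb #.#.#: next=#  (t=0,i=2, bit21=1)
  nb #.#..: next=#  (t=0,i=6, bit20=1)
  nb #..##: next=.  (t=2,i=13, bit19=0)
  nb #..#.: next=#  (t=0,i=8, bit18=1)
  nb #...#: next=#  (t=3,i=16, bit17=1)
  nb #....: next=#  (t=0,i=14, bit16=1)
  nb .####: next=.  (t=1,i=1, bit15=0)
  nb .###.: next=.  (t=2,i=15, bit14=0)
  nb .##.#: next=#  (t=0,i=0, bit13=1)
  nb .##..: next=.  (t=0,i=12, bit12=0)
  nb .#.##: next=.  (t=0,i=10, bit11=0)
  nb .#.#.: next=#  (t=0,i=3, bit10=1)
  nb .#..#: next=#  (t=0,i=7, bit9=1)
  nb .#...: next=#  (t=3,i=1, bit8=1)
  nb ..###: next=#  (t=2,i=14, bit7=1)
  nb ..##.: next=.  (t=0,i=17, bit6=0)
  nb ..#.#: next=#  (t=0,i=9, bit5=1)
  nb ..#..: next=.  (t=2,i=8, bit4=0)
  nb ...##: next=#  (t=0,i=16, bit3=1)
  nb ...#.: next=.  (t=1,i=13, bit2=0)
  nb ....#: next=.  (t=0,i=15, bit1=0)
  nb .....: next=.  (t=2,i=1, bit0=0)
  bits 01000110001101110010011110101000 = 1178019752

1178019752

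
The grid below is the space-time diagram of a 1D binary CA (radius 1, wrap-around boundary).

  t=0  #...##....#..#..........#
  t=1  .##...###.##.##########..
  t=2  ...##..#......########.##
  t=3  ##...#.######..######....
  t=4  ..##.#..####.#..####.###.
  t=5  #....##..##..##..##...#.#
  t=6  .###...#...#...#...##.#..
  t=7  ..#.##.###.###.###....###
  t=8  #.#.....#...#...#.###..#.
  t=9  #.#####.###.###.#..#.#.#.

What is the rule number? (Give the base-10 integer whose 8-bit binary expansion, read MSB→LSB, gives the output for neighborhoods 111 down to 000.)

149

  [7] ### => #  t=1,i=7
  [6] ##. => .  t=0,i=0
  [5] #.# => .  t=1,i=9
  [4] #.. => #  t=0,i=1
  [3] .## => .  t=0,i=4
  [2] .#. => #  t=0,i=10
  [1] ..# => .  t=0,i=3
  [0] ... => #  t=0,i=2
  bits 10010101 = 149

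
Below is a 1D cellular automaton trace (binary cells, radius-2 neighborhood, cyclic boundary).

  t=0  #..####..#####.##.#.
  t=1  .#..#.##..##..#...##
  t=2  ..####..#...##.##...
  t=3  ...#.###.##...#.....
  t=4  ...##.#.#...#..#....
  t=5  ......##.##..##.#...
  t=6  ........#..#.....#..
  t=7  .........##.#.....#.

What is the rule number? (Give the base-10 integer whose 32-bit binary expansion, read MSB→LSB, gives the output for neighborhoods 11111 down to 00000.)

2586234656

  ##### -> #   bit 31 = 1  t=0,i=11
  ####. -> .   bit 30 = 0  t=0,i=5
  ###.# -> .   bit 29 = 0  t=0,i=13
  ###.. -> #   bit 28 = 1  t=0,i=6
  ##.## -> #   bit 27 = 1  t=0,i=14
  ##.#. -> .   bit 26 = 0  t=0,i=17
  ##..# -> #   bit 25 = 1  t=0,i=7
  ##... -> .   bit 24 = 0  t=2,i=17
  #.### -> .   bit 23 = 0  t=3,i=5
  #.##. -> .   bit 22 = 0  t=0,i=15
  #.#.# -> #   bit 21 = 1  t=0,i=18
  #.#.. -> .   bit 20 = 0  t=0,i=0
  #..## -> .   bit 19 = 0  t=0,i=2
  #..#. -> #   bit 18 = 1  t=1,i=3
  #...# -> #   bit 17 = 1  t=1,i=16
  #.... -> .   bit 16 = 0  t=2,i=18
  .#### -> #   bit 15 = 1  t=0,i=4
  .###. -> #   bit 14 = 1  t=3,i=6
  .##.# -> .   bit 13 = 0  t=0,i=16
  .##.. -> .   bit 12 = 0  t=1,i=7
  .#.## -> #   bit 11 = 1  t=1,i=5
  .#.#. -> #   bit 10 = 1  t=0,i=19
  .#..# -> #   bit 9 = 1  t=0,i=1
  .#... -> #   bit 8 = 1  t=1,i=15
  ..### -> .   bit 7 = 0  t=0,i=3
  ..##. -> .   bit 6 = 0  t=1,i=10
  ..#.# -> #   bit 5 = 1  t=1,i=4
  ..#.. -> .   bit 4 = 0  t=1,i=14
  ...## -> .   bit 3 = 0  t=1,i=17
  ...#. -> .   bit 2 = 0  t=3,i=2
  ....# -> .   bit 1 = 0  t=2,i=0
  ..... -> .   bit 0 = 0  t=2,i=19
  bits 10011010001001101100111100100000 = 2586234656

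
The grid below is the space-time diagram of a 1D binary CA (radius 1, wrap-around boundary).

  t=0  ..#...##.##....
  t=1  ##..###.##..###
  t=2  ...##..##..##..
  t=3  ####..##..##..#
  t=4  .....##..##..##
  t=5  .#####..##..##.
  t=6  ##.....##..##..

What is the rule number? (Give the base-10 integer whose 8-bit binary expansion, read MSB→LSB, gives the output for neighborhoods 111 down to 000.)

  ###|.  b7=0 t=1,i=0
  ##.|.  b6=0 t=0,i=7
  #.#|#  b5=1 t=0,i=8
  #..|.  b4=0 t=0,i=3
  .##|#  b3=1 t=0,i=6
  .#.|.  b2=0 t=0,i=2
  ..#|#  b1=1 t=0,i=1
  ...|#  b0=1 t=0,i=0
  bits 00101011 = 43

43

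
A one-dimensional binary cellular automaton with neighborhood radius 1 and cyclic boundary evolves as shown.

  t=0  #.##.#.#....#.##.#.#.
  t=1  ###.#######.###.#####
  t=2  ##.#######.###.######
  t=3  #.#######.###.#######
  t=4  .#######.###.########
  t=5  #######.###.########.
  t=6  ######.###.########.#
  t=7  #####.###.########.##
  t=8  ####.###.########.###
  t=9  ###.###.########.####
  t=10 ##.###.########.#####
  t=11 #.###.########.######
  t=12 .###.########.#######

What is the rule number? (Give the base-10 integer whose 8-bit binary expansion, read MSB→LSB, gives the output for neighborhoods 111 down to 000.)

  [7] ### => #  t=1,i=0
  [6] ##. => .  t=0,i=3
  [5] #.# => #  t=0,i=1
  [4] #.. => #  t=0,i=8
  [3] .## => #  t=0,i=2
  [2] .#. => #  t=0,i=0
  [1] ..# => .  t=0,i=11
  [0] ... => #  t=0,i=9
  bits 10111101 = 189

189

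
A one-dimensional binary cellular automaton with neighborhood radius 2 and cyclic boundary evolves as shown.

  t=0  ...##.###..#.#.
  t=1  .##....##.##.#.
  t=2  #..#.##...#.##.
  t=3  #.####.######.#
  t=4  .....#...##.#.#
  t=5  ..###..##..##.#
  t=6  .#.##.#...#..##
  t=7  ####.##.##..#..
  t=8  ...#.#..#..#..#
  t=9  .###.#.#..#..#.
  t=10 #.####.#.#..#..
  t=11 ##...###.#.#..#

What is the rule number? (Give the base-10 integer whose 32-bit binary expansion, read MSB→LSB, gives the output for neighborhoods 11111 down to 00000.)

3044952111

  ##### -> #   bit 31 = 1  t=3,i=9
  ####. -> .   bit 30 = 0  t=3,i=4
  ###.# -> #   bit 29 = 1  t=3,i=5
  ###.. -> #   bit 28 = 1  t=0,i=8
  ##.## -> .   bit 27 = 0  t=0,i=5
  ##.#. -> #   bit 26 = 1  t=1,i=12
  ##..# -> .   bit 25 = 0  t=0,i=9
  ##... -> #   bit 24 = 1  t=1,i=3
  #.### -> .   bit 23 = 0  t=0,i=6
  #.##. -> #   bit 22 = 1  t=1,i=10
  #.#.# -> #   bit 21 = 1  t=4,i=12
  #.#.. -> #   bit 20 = 1  t=0,i=13
  #..## -> #   bit 19 = 1  t=1,i=0
  #..#. -> #   bit 18 = 1  t=0,i=10
  #...# -> #   bit 17 = 1  t=2,i=8
  #.... -> .   bit 16 = 0  t=0,i=0
  .#### -> .   bit 15 = 0  t=3,i=3
  .###. -> #   bit 14 = 1  t=0,i=7
  .##.# -> .   bit 13 = 0  t=0,i=4
  .##.. -> .   bit 12 = 0  t=1,i=2
  .#.## -> #   bit 11 = 1  t=2,i=4
  .#.#. -> .   bit 10 = 0  t=0,i=12
  .#..# -> .   bit 9 = 0  t=1,i=14
  .#... -> .   bit 8 = 0  t=0,i=14
  ..### -> .   bit 7 = 0  t=5,i=2
  ..##. -> .   bit 6 = 0  t=0,i=3
  ..#.# -> #   bit 5 = 1  t=0,i=11
  ..#.. -> .   bit 4 = 0  t=4,i=5
  ...## -> #   bit 3 = 1  t=0,i=2
  ...#. -> #   bit 2 = 1  t=2,i=9
  ....# -> #   bit 1 = 1  t=0,i=1
  ..... -> #   bit 0 = 1  t=4,i=2
  bits 10110101011111100100100000101111 = 3044952111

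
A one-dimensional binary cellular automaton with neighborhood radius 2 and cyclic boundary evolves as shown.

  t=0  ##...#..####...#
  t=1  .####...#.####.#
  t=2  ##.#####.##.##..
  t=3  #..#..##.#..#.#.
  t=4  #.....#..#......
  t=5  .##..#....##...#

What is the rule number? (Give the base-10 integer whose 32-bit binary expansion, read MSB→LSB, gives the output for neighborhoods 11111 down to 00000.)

1943210436

  [31] ##### => .  t=2,i=5
  [30] ####. => #  t=0,i=10
  [29] ###.# => #  t=1,i=13
  [28] ###.. => #  t=0,i=1
  [27] ##.## => .  t=2,i=2
  [26] ##.#. => .  t=1,i=14
  [25] ##..# => #  t=2,i=14
  [24] ##... => #  t=0,i=2
  [23] #.### => #  t=1,i=1
  [22] #.##. => #  t=2,i=9
  [21] #.#.# => .  t=1,i=15
  [20] #.#.. => #  t=3,i=0
  [19] #..## => .  t=0,i=7
  [18] #..#. => .  t=3,i=2
  [17] #...# => #  t=0,i=3
  [16] #.... => #  t=4,i=2
  [15] .#### => .  t=0,i=9
  [14] .###. => .  t=0,i=0
  [13] .##.# => .  t=2,i=1
  [12] .##.. => .  t=2,i=13
  [11] .#.## => #  t=1,i=0
  [10] .#.#. => .  t=3,i=13
  [9] .#..# => .  t=0,i=6
  [8] .#... => #  t=4,i=1
  [7] ..### => #  t=0,i=8
  [6] ..##. => #  t=2,i=0
  [5] ..#.# => .  t=1,i=8
  [4] ..#.. => .  t=0,i=5
  [3] ...## => .  t=0,i=14
  [2] ...#. => #  t=0,i=4
  [1] ....# => .  t=4,i=4
  [0] ..... => .  t=4,i=3
  bits 01110011110100110000100111000100 = 1943210436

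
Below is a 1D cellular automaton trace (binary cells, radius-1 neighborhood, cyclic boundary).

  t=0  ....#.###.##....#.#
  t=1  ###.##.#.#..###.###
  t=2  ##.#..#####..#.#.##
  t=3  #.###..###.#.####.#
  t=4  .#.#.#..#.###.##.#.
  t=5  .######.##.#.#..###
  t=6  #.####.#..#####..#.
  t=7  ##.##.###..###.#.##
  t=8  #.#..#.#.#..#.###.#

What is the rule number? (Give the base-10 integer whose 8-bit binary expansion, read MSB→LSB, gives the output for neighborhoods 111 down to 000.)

  ### -> #   bit 7 = 1  t=0,i=7
  ##. -> .   bit 6 = 0  t=0,i=8
  #.# -> #   bit 5 = 1  t=0,i=5
  #.. -> #   bit 4 = 1  t=0,i=0
  .## -> .   bit 3 = 0  t=0,i=6
  .#. -> #   bit 2 = 1  t=0,i=4
  ..# -> .   bit 1 = 0  t=0,i=3
  ... -> #   bit 0 = 1  t=0,i=1
  bits 10110101 = 181

181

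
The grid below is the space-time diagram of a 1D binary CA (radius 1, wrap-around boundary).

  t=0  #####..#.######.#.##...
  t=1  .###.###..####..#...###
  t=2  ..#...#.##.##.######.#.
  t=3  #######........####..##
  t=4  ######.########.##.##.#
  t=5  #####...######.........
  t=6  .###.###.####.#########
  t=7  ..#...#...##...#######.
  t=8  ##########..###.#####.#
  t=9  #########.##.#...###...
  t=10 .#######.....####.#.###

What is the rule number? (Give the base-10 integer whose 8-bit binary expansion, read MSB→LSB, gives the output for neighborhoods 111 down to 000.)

151

  nb ###: next=#  (t=0,i=1, bit7=1)
  nb ##.: next=.  (t=0,i=4, bit6=0)
  nb #.#: next=.  (t=0,i=8, bit5=0)
  nb #..: next=#  (t=0,i=5, bit4=1)
  nb .##: next=.  (t=0,i=0, bit3=0)
  nb .#.: next=#  (t=0,i=7, bit2=1)
  nb ..#: next=#  (t=0,i=6, bit1=1)
  nb ...: next=#  (t=0,i=21, bit0=1)
  bits 10010111 = 151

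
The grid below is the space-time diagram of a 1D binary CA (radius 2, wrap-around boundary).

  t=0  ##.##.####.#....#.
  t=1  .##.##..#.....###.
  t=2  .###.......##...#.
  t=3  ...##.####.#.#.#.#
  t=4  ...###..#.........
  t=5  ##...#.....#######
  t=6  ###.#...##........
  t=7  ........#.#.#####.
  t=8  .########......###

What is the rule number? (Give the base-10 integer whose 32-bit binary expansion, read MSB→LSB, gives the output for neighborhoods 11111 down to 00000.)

  [31] ##### => .  t=5,i=13
  [30] ####. => #  t=0,i=8
  [29] ###.# => .  t=0,i=9
  [28] ###.. => #  t=1,i=16
  [27] ##.## => #  t=0,i=2
  [26] ##.#. => .  t=0,i=10
  [25] ##..# => .  t=1,i=6
  [24] ##... => #  t=2,i=4
  [23] #.### => .  t=0,i=6
  [22] #.##. => .  t=0,i=0
  [21] #.#.# => .  t=3,i=11
  [20] #.#.. => .  t=0,i=11
  [19] #..## => .  t=1,i=0
  [18] #..#. => .  t=1,i=7
  [17] #...# => .  t=2,i=14
  [16] #.... => .  t=0,i=13
  [15] .#### => .  t=0,i=7
  [14] .###. => .  t=1,i=15
  [13] .##.# => #  t=0,i=1
  [12] .##.. => .  t=1,i=5
  [11] .#.## => .  t=0,i=17
  [10] .#.#. => .  t=3,i=12
  [9] .#..# => #  t=2,i=17
  [8] .#... => .  t=0,i=12
  [7] ..### => .  t=1,i=14
  [6] ..##. => #  t=1,i=1
  [5] ..#.# => #  t=0,i=16
  [4] ..#.. => .  t=1,i=8
  [3] ...## => .  t=1,i=13
  [2] ...#. => #  t=0,i=15
  [1] ....# => #  t=0,i=14
  [0] ..... => #  t=1,i=11
  bits 01011001000000000010001001100111 = 1493181031

1493181031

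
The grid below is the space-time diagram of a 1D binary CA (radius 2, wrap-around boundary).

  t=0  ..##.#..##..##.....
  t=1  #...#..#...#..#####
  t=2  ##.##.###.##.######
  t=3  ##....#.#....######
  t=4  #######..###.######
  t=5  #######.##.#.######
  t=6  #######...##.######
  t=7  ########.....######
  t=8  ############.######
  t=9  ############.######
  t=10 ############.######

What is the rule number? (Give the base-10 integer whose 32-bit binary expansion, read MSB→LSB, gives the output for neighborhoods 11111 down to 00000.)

  #####|#  b31=1 t=1,i=16
  ####.|#  b30=1 t=1,i=18
  ###.#|#  b29=1 t=2,i=1
  ###..|#  b28=1 t=1,i=0
  ##.##|.  b27=0 t=2,i=2
  ##.#.|#  b26=1 t=0,i=4
  ##..#|.  b25=0 t=0,i=10
  ##...|#  b24=1 t=0,i=14
  #.###|#  b23=1 t=2,i=6
  #.##.|.  b22=0 t=2,i=3
  #.#.#|#  b21=1 t=5,i=11
  #.#..|.  b20=0 t=0,i=5
  #..##|#  b19=1 t=0,i=7
  #..#.|#  b18=1 t=1,i=6
  #...#|.  b17=0 t=1,i=2
  #....|#  b16=1 t=0,i=15
  .####|#  b15=1 t=1,i=15
  .###.|.  b14=0 t=2,i=7
  .##.#|.  b13=0 t=0,i=3
  .##..|.  b12=0 t=0,i=9
  .#.##|.  b11=0 t=5,i=12
  .#.#.|.  b10=0 t=3,i=7
  .#..#|.  b9=0 t=0,i=6
  .#...|#  b8=1 t=1,i=8
  ..###|#  b7=1 t=1,i=14
  ..##.|.  b6=0 t=0,i=2
  ..#.#|#  b5=1 t=3,i=6
  ..#..|#  b4=1 t=1,i=4
  ...##|.  b3=0 t=0,i=1
  ...#.|#  b2=1 t=1,i=3
  ....#|#  b1=1 t=0,i=0
  .....|#  b0=1 t=0,i=16
  bits 11110101101011011000000110110111 = 4121788855

4121788855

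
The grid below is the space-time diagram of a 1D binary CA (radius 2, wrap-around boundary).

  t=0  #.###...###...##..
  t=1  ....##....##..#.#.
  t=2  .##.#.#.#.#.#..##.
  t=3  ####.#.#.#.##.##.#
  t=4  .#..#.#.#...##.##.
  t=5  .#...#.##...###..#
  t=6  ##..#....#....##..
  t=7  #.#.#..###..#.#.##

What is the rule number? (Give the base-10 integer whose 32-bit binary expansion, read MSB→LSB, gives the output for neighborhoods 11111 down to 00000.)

2669159511

  [31] ##### => #  t=3,i=1
  [30] ####. => .  t=3,i=2
  [29] ###.# => .  t=3,i=3
  [28] ###.. => #  t=0,i=4
  [27] ##.## => #  t=3,i=13
  [26] ##.#. => #  t=2,i=3
  [25] ##..# => #  t=0,i=16
  [24] ##... => #  t=0,i=5
  [23] #.### => .  t=0,i=2
  [22] #.##. => .  t=3,i=11
  [21] #.#.# => .  t=2,i=4
  [20] #.#.. => #  t=1,i=16
  [19] #..## => #  t=2,i=0
  [18] #..#. => .  t=0,i=17
  [17] #...# => .  t=0,i=6
  [16] #.... => .  t=1,i=0
  [15] .#### => .  t=3,i=0
  [14] .###. => .  t=0,i=3
  [13] .##.# => #  t=2,i=2
  [12] .##.. => .  t=0,i=15
  [11] .#.## => .  t=0,i=1
  [10] .#.#. => #  t=1,i=15
  [9] .#..# => .  t=2,i=13
  [8] .#... => .  t=1,i=17
  [7] ..### => .  t=0,i=8
  [6] ..##. => #  t=0,i=14
  [5] ..#.# => .  t=0,i=0
  [4] ..#.. => #  t=4,i=1
  [3] ...## => .  t=0,i=7
  [2] ...#. => #  t=5,i=4
  [1] ....# => #  t=1,i=2
  [0] ..... => #  t=1,i=1
  bits 10011111000110000010010001010111 = 2669159511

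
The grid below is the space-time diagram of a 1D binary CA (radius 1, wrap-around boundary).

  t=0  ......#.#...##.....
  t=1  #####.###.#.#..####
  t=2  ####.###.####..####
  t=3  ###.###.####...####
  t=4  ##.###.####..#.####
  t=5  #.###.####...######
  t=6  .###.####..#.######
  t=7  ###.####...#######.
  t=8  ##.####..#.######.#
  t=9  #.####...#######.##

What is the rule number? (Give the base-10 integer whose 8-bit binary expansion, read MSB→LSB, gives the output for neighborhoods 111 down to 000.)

173

  [7] ### => #  t=1,i=0
  [6] ##. => .  t=0,i=13
  [5] #.# => #  t=0,i=7
  [4] #.. => .  t=0,i=9
  [3] .## => #  t=0,i=12
  [2] .#. => #  t=0,i=6
  [1] ..# => .  t=0,i=5
  [0] ... => #  t=0,i=0
  bits 10101101 = 173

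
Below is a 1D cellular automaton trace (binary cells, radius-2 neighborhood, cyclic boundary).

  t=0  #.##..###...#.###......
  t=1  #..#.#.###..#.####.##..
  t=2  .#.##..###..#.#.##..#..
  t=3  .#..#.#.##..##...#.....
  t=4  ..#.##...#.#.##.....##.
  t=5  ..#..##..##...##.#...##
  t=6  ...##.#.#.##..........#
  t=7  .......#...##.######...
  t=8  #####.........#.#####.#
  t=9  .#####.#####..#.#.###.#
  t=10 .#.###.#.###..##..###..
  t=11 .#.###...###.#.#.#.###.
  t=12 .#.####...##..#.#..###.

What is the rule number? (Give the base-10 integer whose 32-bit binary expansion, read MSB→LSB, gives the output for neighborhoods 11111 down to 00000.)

4052244001

  ##### -> #   bit 31 = 1  t=7,i=16
  ####. -> #   bit 30 = 1  t=1,i=16
  ###.# -> #   bit 29 = 1  t=1,i=17
  ###.. -> #   bit 28 = 1  t=0,i=8
  ##.## -> .   bit 27 = 0  t=1,i=18
  ##.#. -> .   bit 26 = 0  t=5,i=16
  ##..# -> .   bit 25 = 0  t=0,i=4
  ##... -> #   bit 24 = 1  t=0,i=9
  #.### -> #   bit 23 = 1  t=0,i=14
  #.##. -> .   bit 22 = 0  t=0,i=2
  #.#.# -> .   bit 21 = 0  t=1,i=5
  #.#.. -> .   bit 20 = 0  t=5,i=17
  #..## -> #   bit 19 = 1  t=0,i=5
  #..#. -> .   bit 18 = 0  t=1,i=2
  #...# -> .   bit 17 = 0  t=0,i=10
  #.... -> .   bit 16 = 0  t=0,i=18
  .#### -> .   bit 15 = 0  t=1,i=15
  .###. -> #   bit 14 = 1  t=0,i=7
  .##.# -> .   bit 13 = 0  t=5,i=15
  .##.. -> #   bit 12 = 1  t=0,i=3
  .#.## -> .   bit 11 = 0  t=0,i=1
  .#.#. -> #   bit 10 = 1  t=1,i=4
  .#..# -> #   bit 9 = 1  t=1,i=1
  .#... -> .   bit 8 = 0  t=2,i=21
  ..### -> .   bit 7 = 0  t=0,i=6
  ..##. -> .   bit 6 = 0  t=3,i=12
  ..#.# -> #   bit 5 = 1  t=0,i=0
  ..#.. -> .   bit 4 = 0  t=1,i=0
  ...## -> .   bit 3 = 0  t=4,i=19
  ...#. -> .   bit 2 = 0  t=0,i=11
  ....# -> .   bit 1 = 0  t=0,i=21
  ..... -> #   bit 0 = 1  t=0,i=19
  bits 11110001100010000101011000100001 = 4052244001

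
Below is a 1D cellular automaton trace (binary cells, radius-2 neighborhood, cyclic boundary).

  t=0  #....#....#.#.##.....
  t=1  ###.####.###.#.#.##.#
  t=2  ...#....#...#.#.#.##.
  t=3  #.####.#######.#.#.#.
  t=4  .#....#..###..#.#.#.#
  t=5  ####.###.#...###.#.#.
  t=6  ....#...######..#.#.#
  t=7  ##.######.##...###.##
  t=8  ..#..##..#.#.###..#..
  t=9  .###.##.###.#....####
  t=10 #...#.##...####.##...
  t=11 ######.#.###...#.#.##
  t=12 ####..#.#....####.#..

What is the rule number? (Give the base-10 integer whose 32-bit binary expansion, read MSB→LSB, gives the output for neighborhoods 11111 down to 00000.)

  nb #####: next=#  (t=3,i=9, bit31=1)
  nb ####.: next=.  (t=1,i=1, bit30=0)
  nb ###.#: next=.  (t=1,i=2, bit29=0)
  nb ###..: next=.  (t=4,i=11, bit28=0)
  nb ##.##: next=#  (t=1,i=3, bit27=1)
  nb ##.#.: next=#  (t=1,i=12, bit26=1)
  nb ##..#: next=.  (t=4,i=12, bit25=0)
  nb ##...: next=.  (t=0,i=16, bit24=0)
  nb #.###: next=.  (t=1,i=4, bit23=0)
  nb #.##.: next=.  (t=0,i=14, bit22=0)
  nb #.#.#: next=.  (t=0,i=12, bit21=0)
  nb #.#..: next=#  (t=4,i=1, bit20=1)
  nb #..##: next=.  (t=4,i=8, bit19=0)
  nb #..#.: next=#  (t=4,i=13, bit18=1)
  nb #...#: next=#  (t=2,i=10, bit17=1)
  nb #....: next=#  (t=0,i=2, bit16=1)
  nb .####: next=.  (t=1,i=0, bit15=0)
  nb .###.: next=.  (t=1,i=10, bit14=0)
  nb .##.#: next=#  (t=1,i=18, bit13=1)
  nb .##..: next=#  (t=0,i=15, bit12=1)
  nb .#.##: next=#  (t=0,i=13, bit11=1)
  nb .#.#.: next=#  (t=0,i=11, bit10=1)
  nb .#..#: next=#  (t=4,i=7, bit9=1)
  nb .#...: next=#  (t=0,i=1, bit8=1)
  nb ..###: next=#  (t=4,i=9, bit7=1)
  nb ..##.: next=#  (t=8,i=5, bit6=1)
  nb ..#.#: next=#  (t=0,i=10, bit5=1)
  nb ..#..: next=#  (t=0,i=0, bit4=1)
  nb ...##: next=#  (t=5,i=12, bit3=1)
  nb ...#.: next=#  (t=0,i=4, bit2=1)
  nb ....#: next=.  (t=0,i=3, bit1=0)
  nb .....: next=#  (t=0,i=18, bit0=1)
  bits 10001100000101110011111111111101 = 2350333949

2350333949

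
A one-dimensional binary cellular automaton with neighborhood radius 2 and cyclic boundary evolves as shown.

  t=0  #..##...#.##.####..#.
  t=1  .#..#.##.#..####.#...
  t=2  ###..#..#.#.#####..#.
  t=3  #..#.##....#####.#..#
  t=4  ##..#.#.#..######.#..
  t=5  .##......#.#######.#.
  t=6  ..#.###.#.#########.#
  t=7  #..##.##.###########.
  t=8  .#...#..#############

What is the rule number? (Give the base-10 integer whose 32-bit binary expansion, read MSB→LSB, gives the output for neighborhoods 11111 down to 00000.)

  ##### -> #   bit 31 = 1  t=2,i=14
  ####. -> #   bit 30 = 1  t=0,i=15
  ###.# -> #   bit 29 = 1  t=1,i=15
  ###.. -> .   bit 28 = 0  t=0,i=16
  ##.## -> #   bit 27 = 1  t=0,i=12
  ##.#. -> #   bit 26 = 1  t=1,i=8
  ##..# -> #   bit 25 = 1  t=0,i=17
  ##... -> .   bit 24 = 0  t=0,i=5
  #.### -> #   bit 23 = 1  t=0,i=13
  #.##. -> .   bit 22 = 0  t=0,i=10
  #.#.# -> .   bit 21 = 0  t=2,i=10
  #.#.. -> .   bit 20 = 0  t=0,i=0
  #..## -> .   bit 19 = 0  t=0,i=2
  #..#. -> .   bit 18 = 0  t=0,i=18
  #...# -> #   bit 17 = 1  t=0,i=6
  #.... -> #   bit 16 = 1  t=1,i=19
  .#### -> #   bit 15 = 1  t=0,i=14
  .###. -> .   bit 14 = 0  t=2,i=1
  .##.# -> .   bit 13 = 0  t=0,i=11
  .##.. -> #   bit 12 = 1  t=0,i=4
  .#.## -> #   bit 11 = 1  t=0,i=9
  .#.#. -> .   bit 10 = 0  t=0,i=20
  .#..# -> #   bit 9 = 1  t=0,i=1
  .#... -> .   bit 8 = 0  t=1,i=18
  ..### -> #   bit 7 = 1  t=1,i=12
  ..##. -> .   bit 6 = 0  t=0,i=3
  ..#.# -> .   bit 5 = 0  t=0,i=8
  ..#.. -> #   bit 4 = 1  t=1,i=1
  ...## -> .   bit 3 = 0  t=3,i=10
  ...#. -> #   bit 2 = 1  t=0,i=7
  ....# -> .   bit 1 = 0  t=1,i=20
  ..... -> #   bit 0 = 1  t=5,i=5
  bits 11101110100000111001101010010101 = 4001602197

4001602197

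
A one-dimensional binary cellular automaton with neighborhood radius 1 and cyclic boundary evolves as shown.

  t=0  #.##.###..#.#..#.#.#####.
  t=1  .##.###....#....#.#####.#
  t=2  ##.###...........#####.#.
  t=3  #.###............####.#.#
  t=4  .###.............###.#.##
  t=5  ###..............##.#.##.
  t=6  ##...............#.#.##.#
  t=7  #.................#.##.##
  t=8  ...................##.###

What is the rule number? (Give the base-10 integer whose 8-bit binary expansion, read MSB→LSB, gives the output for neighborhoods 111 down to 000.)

  [7] ### => #  t=0,i=6
  [6] ##. => .  t=0,i=3
  [5] #.# => #  t=0,i=1
  [4] #.. => .  t=0,i=8
  [3] .## => #  t=0,i=2
  [2] .#. => .  t=0,i=0
  [1] ..# => .  t=0,i=9
  [0] ... => .  t=1,i=8
  bits 10101000 = 168

168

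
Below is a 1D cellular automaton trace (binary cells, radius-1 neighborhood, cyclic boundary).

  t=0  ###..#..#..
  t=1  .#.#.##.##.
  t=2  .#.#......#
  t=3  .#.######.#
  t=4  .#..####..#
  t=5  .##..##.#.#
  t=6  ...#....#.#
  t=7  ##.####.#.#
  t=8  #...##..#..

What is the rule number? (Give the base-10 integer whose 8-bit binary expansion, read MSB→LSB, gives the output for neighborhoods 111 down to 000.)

  ### -> #   bit 7 = 1  t=0,i=1
  ##. -> .   bit 6 = 0  t=0,i=2
  #.# -> .   bit 5 = 0  t=1,i=2
  #.. -> #   bit 4 = 1  t=0,i=3
  .## -> .   bit 3 = 0  t=0,i=0
  .#. -> #   bit 2 = 1  t=0,i=5
  ..# -> .   bit 1 = 0  t=0,i=4
  ... -> #   bit 0 = 1  t=2,i=5
  bits 10010101 = 149

149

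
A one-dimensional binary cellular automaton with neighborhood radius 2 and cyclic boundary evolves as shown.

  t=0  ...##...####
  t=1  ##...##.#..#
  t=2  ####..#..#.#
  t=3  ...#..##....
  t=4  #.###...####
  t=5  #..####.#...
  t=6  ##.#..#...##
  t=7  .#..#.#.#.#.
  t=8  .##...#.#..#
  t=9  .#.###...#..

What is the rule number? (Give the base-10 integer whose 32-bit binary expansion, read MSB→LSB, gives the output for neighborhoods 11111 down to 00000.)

  nb #####: next=.  (t=2,i=1, bit31=0)
  nb ####.: next=.  (t=0,i=10, bit30=0)
  nb ###.#: next=#  (t=4,i=0, bit29=1)
  nb ###..: next=#  (t=0,i=11, bit28=1)
  nb ##.##: next=.  (t=4,i=1, bit27=0)
  nb ##.#.: next=.  (t=1,i=7, bit26=0)
  nb ##..#: next=.  (t=2,i=4, bit25=0)
  nb ##...: next=#  (t=0,i=0, bit24=1)
  nb #.###: next=.  (t=2,i=11, bit23=0)
  nb #.##.: next=#  (t=8,i=1, bit22=1)
  nb #.#.#: next=#  (t=7,i=6, bit21=1)
  nb #.#..: next=.  (t=1,i=8, bit20=0)
  nb #..##: next=.  (t=1,i=10, bit19=0)
  nb #..#.: next=.  (t=2,i=5, bit18=0)
  nb #...#: next=#  (t=0,i=1, bit17=1)
  nb #....: next=#  (t=3,i=9, bit16=1)
  nb .####: next=.  (t=0,i=9, bit15=0)
  nb .###.: next=#  (t=1,i=0, bit14=1)
  nb .##.#: next=#  (t=1,i=6, bit13=1)
  nb .##..: next=.  (t=0,i=4, bit12=0)
  nb .#.##: next=.  (t=2,i=10, bit11=0)
  nb .#.#.: next=.  (t=7,i=5, bit10=0)
  nb .#..#: next=#  (t=1,i=9, bit9=1)
  nb .#...: next=.  (t=5,i=9, bit8=0)
  nb ..###: next=#  (t=0,i=8, bit7=1)
  nb ..##.: next=.  (t=0,i=3, bit6=0)
  nb ..#.#: next=.  (t=2,i=9, bit5=0)
  nb ..#..: next=#  (t=2,i=6, bit4=1)
  nb ...##: next=.  (t=0,i=2, bit3=0)
  nb ...#.: next=#  (t=3,i=2, bit2=1)
  nb ....#: next=.  (t=3,i=1, bit1=0)
  nb .....: next=#  (t=3,i=0, bit0=1)
  bits 00110001011000110110001010010101 = 828596885

828596885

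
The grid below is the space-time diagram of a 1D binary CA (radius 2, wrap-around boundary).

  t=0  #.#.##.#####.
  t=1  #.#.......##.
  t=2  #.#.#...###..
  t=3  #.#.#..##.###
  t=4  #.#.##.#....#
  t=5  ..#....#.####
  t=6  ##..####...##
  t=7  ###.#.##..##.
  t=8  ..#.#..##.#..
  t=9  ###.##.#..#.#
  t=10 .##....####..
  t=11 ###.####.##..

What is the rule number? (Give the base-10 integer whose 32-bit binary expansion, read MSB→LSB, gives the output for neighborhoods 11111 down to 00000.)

1916080878

  [31] ##### => .  t=0,i=9
  [30] ####. => #  t=0,i=10
  [29] ###.# => #  t=0,i=11
  [28] ###.. => #  t=2,i=10
  [27] ##.## => .  t=0,i=6
  [26] ##.#. => .  t=0,i=12
  [25] ##..# => #  t=2,i=11
  [24] ##... => .  t=6,i=8
  [23] #.### => .  t=0,i=7
  [22] #.##. => .  t=0,i=4
  [21] #.#.# => #  t=0,i=0
  [20] #.#.. => #  t=1,i=2
  [19] #..## => .  t=3,i=6
  [18] #..#. => #  t=2,i=12
  [17] #...# => .  t=2,i=6
  [16] #.... => #  t=1,i=4
  [15] .#### => .  t=0,i=8
  [14] .###. => .  t=2,i=9
  [13] .##.# => .  t=0,i=5
  [12] .##.. => #  t=7,i=7
  [11] .#.## => .  t=0,i=3
  [10] .#.#. => .  t=0,i=1
  [9] .#..# => #  t=3,i=5
  [8] .#... => .  t=1,i=3
  [7] ..### => #  t=2,i=8
  [6] ..##. => #  t=1,i=10
  [5] ..#.# => #  t=2,i=0
  [4] ..#.. => .  t=5,i=2
  [3] ...## => #  t=1,i=9
  [2] ...#. => #  t=5,i=6
  [1] ....# => #  t=1,i=8
  [0] ..... => .  t=1,i=5
  bits 01110010001101010001001011101110 = 1916080878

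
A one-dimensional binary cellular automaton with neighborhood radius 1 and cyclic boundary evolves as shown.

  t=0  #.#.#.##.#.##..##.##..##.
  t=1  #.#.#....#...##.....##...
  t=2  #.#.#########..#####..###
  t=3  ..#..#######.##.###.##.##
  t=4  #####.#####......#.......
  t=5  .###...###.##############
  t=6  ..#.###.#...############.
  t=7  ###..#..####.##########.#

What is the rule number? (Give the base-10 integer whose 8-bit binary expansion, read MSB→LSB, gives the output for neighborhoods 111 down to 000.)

151

  [7] ### => #  t=2,i=5
  [6] ##. => .  t=0,i=7
  [5] #.# => .  t=0,i=1
  [4] #.. => #  t=0,i=13
  [3] .## => .  t=0,i=6
  [2] .#. => #  t=0,i=0
  [1] ..# => #  t=0,i=14
  [0] ... => #  t=1,i=6
  bits 10010111 = 151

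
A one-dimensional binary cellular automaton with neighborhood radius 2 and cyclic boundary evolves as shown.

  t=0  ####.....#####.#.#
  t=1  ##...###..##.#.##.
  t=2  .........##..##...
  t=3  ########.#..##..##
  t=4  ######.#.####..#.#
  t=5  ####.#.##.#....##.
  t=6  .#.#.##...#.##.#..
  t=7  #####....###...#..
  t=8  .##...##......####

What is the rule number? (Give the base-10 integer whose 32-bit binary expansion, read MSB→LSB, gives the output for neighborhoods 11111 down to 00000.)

  nb #####: next=#  (t=0,i=1, bit31=1)
  nb ####.: next=.  (t=0,i=2, bit30=0)
  nb ###.#: next=#  (t=0,i=13, bit29=1)
  nb ###..: next=.  (t=0,i=3, bit28=0)
  nb ##.##: next=.  (t=1,i=17, bit27=0)
  nb ##.#.: next=.  (t=0,i=14, bit26=0)
  nb ##..#: next=.  (t=1,i=8, bit25=0)
  nb ##...: next=.  (t=0,i=4, bit24=0)
  nb #.###: next=.  (t=0,i=17, bit23=0)
  nb #.##.: next=.  (t=1,i=0, bit22=0)
  nb #.#.#: next=#  (t=0,i=15, bit21=1)
  nb #.#..: next=#  (t=3,i=9, bit20=1)
  nb #..##: next=#  (t=1,i=9, bit19=1)
  nb #..#.: next=.  (t=4,i=14, bit18=0)
  nb #...#: next=.  (t=1,i=3, bit17=0)
  nb #....: next=#  (t=0,i=5, bit16=1)
  nb .####: next=#  (t=0,i=0, bit15=1)
  nb .###.: next=.  (t=1,i=6, bit14=0)
  nb .##.#: next=.  (t=1,i=11, bit13=0)
  nb .##..: next=.  (t=1,i=1, bit12=0)
  nb .#.##: next=#  (t=0,i=16, bit11=1)
  nb .#.#.: next=#  (t=6,i=2, bit10=1)
  nb .#..#: next=#  (t=3,i=10, bit9=1)
  nb .#...: next=.  (t=5,i=11, bit8=0)
  nb ..###: next=.  (t=0,i=9, bit7=0)
  nb ..##.: next=#  (t=1,i=10, bit6=1)
  nb ..#.#: next=#  (t=4,i=15, bit5=1)
  nb ..#..: next=#  (t=7,i=15, bit4=1)
  nb ...##: next=.  (t=0,i=8, bit3=0)
  nb ...#.: next=#  (t=6,i=0, bit2=1)
  nb ....#: next=#  (t=0,i=7, bit1=1)
  nb .....: next=#  (t=0,i=6, bit0=1)
  bits 10100000001110011000111001110111 = 2688126583

2688126583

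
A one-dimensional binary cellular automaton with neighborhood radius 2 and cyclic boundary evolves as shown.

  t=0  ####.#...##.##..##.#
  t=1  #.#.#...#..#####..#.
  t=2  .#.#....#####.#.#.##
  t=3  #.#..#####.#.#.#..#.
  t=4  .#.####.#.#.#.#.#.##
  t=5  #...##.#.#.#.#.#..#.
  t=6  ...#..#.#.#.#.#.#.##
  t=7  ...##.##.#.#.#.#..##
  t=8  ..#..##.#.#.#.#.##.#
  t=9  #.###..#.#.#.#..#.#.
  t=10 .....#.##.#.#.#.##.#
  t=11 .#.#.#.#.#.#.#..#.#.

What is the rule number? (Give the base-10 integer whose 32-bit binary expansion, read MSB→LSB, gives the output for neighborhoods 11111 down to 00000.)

  nb #####: next=.  (t=0,i=1, bit31=0)
  nb ####.: next=#  (t=0,i=2, bit30=1)
  nb ###.#: next=.  (t=0,i=3, bit29=0)
  nb ###..: next=.  (t=1,i=15, bit28=0)
  nb ##.##: next=#  (t=0,i=11, bit27=1)
  nb ##.#.: next=#  (t=0,i=4, bit26=1)
  nb ##..#: next=#  (t=0,i=14, bit25=1)
  nb ##...: next=.  (t=6,i=0, bit24=0)
  nb #.###: next=.  (t=0,i=19, bit23=0)
  nb #.##.: next=#  (t=0,i=12, bit22=1)
  nb #.#.#: next=.  (t=1,i=0, bit21=0)
  nb #.#..: next=.  (t=0,i=5, bit20=0)
  nb #..##: next=#  (t=0,i=15, bit19=1)
  nb #..#.: next=.  (t=1,i=17, bit18=0)
  nb #...#: next=.  (t=0,i=7, bit17=0)
  nb #....: next=#  (t=2,i=5, bit16=1)
  nb .####: next=#  (t=0,i=0, bit15=1)
  nb .###.: next=.  (t=9,i=3, bit14=0)
  nb .##.#: next=.  (t=0,i=10, bit13=0)
  nb .##..: next=#  (t=0,i=13, bit12=1)
  nb .#.##: next=.  (t=2,i=17, bit11=0)
  nb .#.#.: next=#  (t=1,i=1, bit10=1)
  nb .#..#: next=#  (t=1,i=9, bit9=1)
  nb .#...: next=.  (t=0,i=6, bit8=0)
  nb ..###: next=#  (t=1,i=11, bit7=1)
  nb ..##.: next=.  (t=0,i=9, bit6=0)
  nb ..#.#: next=#  (t=1,i=18, bit5=1)
  nb ..#..: next=#  (t=1,i=8, bit4=1)
  nb ...##: next=#  (t=0,i=8, bit3=1)
  nb ...#.: next=.  (t=1,i=7, bit2=0)
  nb ....#: next=#  (t=2,i=6, bit1=1)
  nb .....: next=.  (t=10,i=2, bit0=0)
  bits 01001110010010011001011010111010 = 1313445562

1313445562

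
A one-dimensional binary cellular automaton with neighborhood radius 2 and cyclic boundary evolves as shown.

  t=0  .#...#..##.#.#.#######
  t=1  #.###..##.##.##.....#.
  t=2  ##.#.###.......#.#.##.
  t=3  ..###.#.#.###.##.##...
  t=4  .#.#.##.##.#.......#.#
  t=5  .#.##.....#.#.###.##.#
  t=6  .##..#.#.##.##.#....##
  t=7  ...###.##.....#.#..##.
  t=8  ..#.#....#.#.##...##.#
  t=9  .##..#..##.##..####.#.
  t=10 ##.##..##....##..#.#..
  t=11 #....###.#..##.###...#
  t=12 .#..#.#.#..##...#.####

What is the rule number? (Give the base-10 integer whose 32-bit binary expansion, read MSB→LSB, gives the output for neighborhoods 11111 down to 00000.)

  ##### -> .   bit 31 = 0  t=0,i=17
  ####. -> #   bit 30 = 1  t=0,i=20
  ###.# -> .   bit 29 = 0  t=0,i=21
  ###.. -> .   bit 28 = 0  t=1,i=4
  ##.## -> .   bit 27 = 0  t=1,i=9
  ##.#. -> #   bit 26 = 1  t=0,i=0
  ##..# -> #   bit 25 = 1  t=1,i=5
  ##... -> #   bit 24 = 1  t=1,i=15
  #.### -> .   bit 23 = 0  t=0,i=15
  #.##. -> .   bit 22 = 0  t=1,i=10
  #.#.# -> #   bit 21 = 1  t=0,i=11
  #.#.. -> .   bit 20 = 0  t=0,i=1
  #..## -> #   bit 19 = 1  t=0,i=7
  #..#. -> #   bit 18 = 1  t=6,i=4
  #...# -> #   bit 17 = 1  t=0,i=3
  #.... -> .   bit 16 = 0  t=1,i=16
  .#### -> .   bit 15 = 0  t=0,i=16
  .###. -> #   bit 14 = 1  t=1,i=3
  .##.# -> .   bit 13 = 0  t=0,i=9
  .##.. -> .   bit 12 = 0  t=1,i=14
  .#.## -> #   bit 11 = 1  t=0,i=14
  .#.#. -> .   bit 10 = 0  t=0,i=12
  .#..# -> .   bit 9 = 0  t=0,i=6
  .#... -> #   bit 8 = 1  t=0,i=2
  ..### -> .   bit 7 = 0  t=3,i=2
  ..##. -> #   bit 6 = 1  t=0,i=8
  ..#.# -> #   bit 5 = 1  t=1,i=20
  ..#.. -> .   bit 4 = 0  t=0,i=5
  ...## -> #   bit 3 = 1  t=3,i=1
  ...#. -> #   bit 2 = 1  t=0,i=4
  ....# -> .   bit 1 = 0  t=1,i=18
  ..... -> #   bit 0 = 1  t=1,i=17
  bits 01000111001011100100100101101101 = 1194215789

1194215789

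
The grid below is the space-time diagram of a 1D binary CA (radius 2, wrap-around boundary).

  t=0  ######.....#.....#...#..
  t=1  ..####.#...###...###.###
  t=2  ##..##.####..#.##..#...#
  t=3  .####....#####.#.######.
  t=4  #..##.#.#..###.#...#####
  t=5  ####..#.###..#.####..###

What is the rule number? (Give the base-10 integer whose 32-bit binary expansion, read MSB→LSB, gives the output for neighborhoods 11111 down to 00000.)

4068410232

  nb #####: next=#  (t=0,i=2, bit31=1)
  nb ####.: next=#  (t=0,i=4, bit30=1)
  nb ###.#: next=#  (t=1,i=5, bit29=1)
  nb ###..: next=#  (t=0,i=5, bit28=1)
  nb ##.##: next=.  (t=1,i=20, bit27=0)
  nb ##.#.: next=.  (t=1,i=6, bit26=0)
  nb ##..#: next=#  (t=1,i=0, bit25=1)
  nb ##...: next=.  (t=0,i=6, bit24=0)
  nb #.###: next=.  (t=1,i=21, bit23=0)
  nb #.##.: next=#  (t=2,i=15, bit22=1)
  nb #.#.#: next=#  (t=3,i=15, bit21=1)
  nb #.#..: next=#  (t=1,i=7, bit20=1)
  nb #..##: next=#  (t=0,i=23, bit19=1)
  nb #..#.: next=#  (t=2,i=12, bit18=1)
  nb #...#: next=#  (t=0,i=19, bit17=1)
  nb #....: next=#  (t=0,i=7, bit16=1)
  nb .####: next=.  (t=0,i=1, bit15=0)
  nb .###.: next=.  (t=1,i=12, bit14=0)
  nb .##.#: next=.  (t=2,i=5, bit13=0)
  nb .##..: next=.  (t=2,i=16, bit12=0)
  nb .#.##: next=.  (t=2,i=14, bit11=0)
  nb .#.#.: next=.  (t=4,i=7, bit10=0)
  nb .#..#: next=#  (t=0,i=22, bit9=1)
  nb .#...: next=#  (t=0,i=12, bit8=1)
  nb ..###: next=.  (t=0,i=0, bit7=0)
  nb ..##.: next=#  (t=2,i=4, bit6=1)
  nb ..#.#: next=#  (t=2,i=13, bit5=1)
  nb ..#..: next=#  (t=0,i=11, bit4=1)
  nb ...##: next=#  (t=1,i=10, bit3=1)
  nb ...#.: next=.  (t=0,i=10, bit2=0)
  nb ....#: next=.  (t=0,i=9, bit1=0)
  nb .....: next=.  (t=0,i=8, bit0=0)
  bits 11110010011111110000001101111000 = 4068410232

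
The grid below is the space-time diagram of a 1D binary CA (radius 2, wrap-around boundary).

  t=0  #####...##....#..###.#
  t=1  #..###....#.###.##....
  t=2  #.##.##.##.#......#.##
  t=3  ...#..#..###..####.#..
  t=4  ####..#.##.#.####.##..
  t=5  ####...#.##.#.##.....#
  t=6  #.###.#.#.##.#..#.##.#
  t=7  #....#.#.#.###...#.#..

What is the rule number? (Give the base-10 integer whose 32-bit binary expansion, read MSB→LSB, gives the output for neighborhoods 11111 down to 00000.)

1427680407

  nb #####: next=.  (t=0,i=1, bit31=0)
  nb ####.: next=#  (t=0,i=3, bit30=1)
  nb ###.#: next=.  (t=0,i=19, bit29=0)
  nb ###..: next=#  (t=0,i=4, bit28=1)
  nb ##.##: next=.  (t=0,i=20, bit27=0)
  nb ##.#.: next=#  (t=2,i=10, bit26=1)
  nb ##..#: next=.  (t=3,i=12, bit25=0)
  nb ##...: next=#  (t=0,i=5, bit24=1)
  nb #.###: next=.  (t=0,i=21, bit23=0)
  nb #.##.: next=.  (t=1,i=16, bit22=0)
  nb #.#.#: next=.  (t=4,i=11, bit21=0)
  nb #.#..: next=#  (t=2,i=11, bit20=1)
  nb #..##: next=#  (t=0,i=16, bit19=1)
  nb #..#.: next=.  (t=3,i=5, bit18=0)
  nb #...#: next=.  (t=0,i=6, bit17=0)
  nb #....: next=.  (t=0,i=11, bit16=0)
  nb .####: next=#  (t=0,i=0, bit15=1)
  nb .###.: next=.  (t=0,i=18, bit14=0)
  nb .##.#: next=#  (t=2,i=3, bit13=1)
  nb .##..: next=.  (t=0,i=9, bit12=0)
  nb .#.##: next=#  (t=1,i=11, bit11=1)
  nb .#.#.: next=#  (t=6,i=7, bit10=1)
  nb .#..#: next=.  (t=0,i=15, bit9=0)
  nb .#...: next=.  (t=2,i=12, bit8=0)
  nb ..###: next=#  (t=0,i=17, bit7=1)
  nb ..##.: next=.  (t=0,i=8, bit6=0)
  nb ..#.#: next=.  (t=1,i=10, bit5=0)
  nb ..#..: next=#  (t=0,i=14, bit4=1)
  nb ...##: next=.  (t=0,i=7, bit3=0)
  nb ...#.: next=#  (t=0,i=13, bit2=1)
  nb ....#: next=#  (t=0,i=12, bit1=1)
  nb .....: next=#  (t=2,i=14, bit0=1)
  bits 01010101000110001010110010010111 = 1427680407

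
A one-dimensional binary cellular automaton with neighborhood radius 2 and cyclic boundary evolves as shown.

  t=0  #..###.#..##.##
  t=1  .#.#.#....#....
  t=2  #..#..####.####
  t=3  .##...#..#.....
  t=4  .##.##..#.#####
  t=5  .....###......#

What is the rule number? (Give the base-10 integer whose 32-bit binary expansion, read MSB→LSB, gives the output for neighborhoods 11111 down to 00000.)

572985799

  nb #####: next=.  (t=2,i=13, bit31=0)
  nb ####.: next=.  (t=2,i=8, bit30=0)
  nb ###.#: next=#  (t=0,i=5, bit29=1)
  nb ###..: next=.  (t=0,i=0, bit28=0)
  nb ##.##: next=.  (t=0,i=12, bit27=0)
  nb ##.#.: next=.  (t=0,i=6, bit26=0)
  nb ##..#: next=#  (t=0,i=1, bit25=1)
  nb ##...: next=.  (t=3,i=3, bit24=0)
  nb #.###: next=.  (t=0,i=13, bit23=0)
  nb #.##.: next=.  (t=4,i=1, bit22=0)
  nb #.#.#: next=#  (t=1,i=3, bit21=1)
  nb #.#..: next=.  (t=0,i=7, bit20=0)
  nb #..##: next=.  (t=0,i=2, bit19=0)
  nb #..#.: next=#  (t=2,i=2, bit18=1)
  nb #...#: next=#  (t=3,i=4, bit17=1)
  nb #....: next=#  (t=1,i=7, bit16=1)
  nb .####: next=.  (t=2,i=7, bit15=0)
  nb .###.: next=.  (t=0,i=4, bit14=0)
  nb .##.#: next=.  (t=0,i=11, bit13=0)
  nb .##..: next=#  (t=3,i=2, bit12=1)
  nb .#.##: next=.  (t=4,i=9, bit11=0)
  nb .#.#.: next=.  (t=1,i=2, bit10=0)
  nb .#..#: next=.  (t=0,i=8, bit9=0)
  nb .#...: next=#  (t=1,i=6, bit8=1)
  nb ..###: next=#  (t=0,i=3, bit7=1)
  nb ..##.: next=#  (t=0,i=10, bit6=1)
  nb ..#.#: next=.  (t=1,i=1, bit5=0)
  nb ..#..: next=.  (t=1,i=10, bit4=0)
  nb ...##: next=.  (t=3,i=0, bit3=0)
  nb ...#.: next=#  (t=1,i=0, bit2=1)
  nb ....#: next=#  (t=1,i=8, bit1=1)
  nb .....: next=#  (t=1,i=13, bit0=1)
  bits 00100010001001110001000111000111 = 572985799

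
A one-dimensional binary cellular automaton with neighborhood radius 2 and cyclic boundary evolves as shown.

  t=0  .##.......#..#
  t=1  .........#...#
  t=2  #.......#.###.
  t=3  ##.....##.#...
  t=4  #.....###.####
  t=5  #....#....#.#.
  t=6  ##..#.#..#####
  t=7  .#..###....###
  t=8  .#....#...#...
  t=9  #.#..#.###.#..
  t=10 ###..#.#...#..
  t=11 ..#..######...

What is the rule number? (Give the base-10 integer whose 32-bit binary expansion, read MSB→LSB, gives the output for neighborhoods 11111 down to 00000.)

  nb #####: next=#  (t=4,i=12, bit31=1)
  nb ####.: next=.  (t=4,i=13, bit30=0)
  nb ###.#: next=.  (t=2,i=12, bit29=0)
  nb ###..: next=#  (t=4,i=0, bit28=1)
  nb ##.##: next=.  (t=4,i=9, bit27=0)
  nb ##.#.: next=.  (t=2,i=13, bit26=0)
  nb ##..#: next=.  (t=6,i=2, bit25=0)
  nb ##...: next=.  (t=0,i=3, bit24=0)
  nb #.###: next=#  (t=2,i=10, bit23=1)
  nb #.##.: next=.  (t=0,i=1, bit22=0)
  nb #.#.#: next=#  (t=5,i=12, bit21=1)
  nb #.#..: next=#  (t=2,i=0, bit20=1)
  nb #..##: next=.  (t=6,i=8, bit19=0)
  nb #..#.: next=.  (t=0,i=12, bit18=0)
  nb #...#: next=#  (t=1,i=11, bit17=1)
  nb #....: next=.  (t=0,i=4, bit16=0)
  nb .####: next=.  (t=4,i=11, bit15=0)
  nb .###.: next=.  (t=2,i=11, bit14=0)
  nb .##.#: next=#  (t=3,i=8, bit13=1)
  nb .##..: next=.  (t=0,i=2, bit12=0)
  nb .#.##: next=.  (t=0,i=0, bit11=0)
  nb .#.#.: next=#  (t=5,i=11, bit10=1)
  nb .#..#: next=.  (t=0,i=11, bit9=0)
  nb .#...: next=#  (t=1,i=0, bit8=1)
  nb ..###: next=.  (t=4,i=6, bit7=0)
  nb ..##.: next=#  (t=3,i=0, bit6=1)
  nb ..#.#: next=#  (t=0,i=13, bit5=1)
  nb ..#..: next=.  (t=0,i=10, bit4=0)
  nb ...##: next=#  (t=3,i=6, bit3=1)
  nb ...#.: next=#  (t=0,i=9, bit2=1)
  nb ....#: next=.  (t=0,i=8, bit1=0)
  nb .....: next=.  (t=0,i=5, bit0=0)
  bits 10010000101100100010010101101100 = 2427594092

2427594092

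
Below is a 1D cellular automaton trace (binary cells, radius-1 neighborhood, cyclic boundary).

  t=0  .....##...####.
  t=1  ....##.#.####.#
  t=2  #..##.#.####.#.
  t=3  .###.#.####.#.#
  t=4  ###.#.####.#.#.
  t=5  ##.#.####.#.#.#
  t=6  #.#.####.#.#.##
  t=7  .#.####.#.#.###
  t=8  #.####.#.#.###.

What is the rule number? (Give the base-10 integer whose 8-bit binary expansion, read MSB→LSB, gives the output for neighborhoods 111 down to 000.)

186

  ###|#  b7=1 t=0,i=11
  ##.|.  b6=0 t=0,i=6
  #.#|#  b5=1 t=1,i=6
  #..|#  b4=1 t=0,i=7
  .##|#  b3=1 t=0,i=5
  .#.|.  b2=0 t=1,i=7
  ..#|#  b1=1 t=0,i=4
  ...|.  b0=0 t=0,i=0
  bits 10111010 = 186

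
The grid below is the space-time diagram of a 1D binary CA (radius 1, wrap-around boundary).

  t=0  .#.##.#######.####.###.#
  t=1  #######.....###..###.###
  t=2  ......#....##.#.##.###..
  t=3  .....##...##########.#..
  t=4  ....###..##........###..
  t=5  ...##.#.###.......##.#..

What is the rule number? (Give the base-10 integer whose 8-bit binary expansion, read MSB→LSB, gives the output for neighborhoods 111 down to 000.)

  ###|.  b7=0 t=0,i=7
  ##.|#  b6=1 t=0,i=4
  #.#|#  b5=1 t=0,i=0
  #..|.  b4=0 t=1,i=7
  .##|#  b3=1 t=0,i=3
  .#.|#  b2=1 t=0,i=1
  ..#|#  b1=1 t=1,i=11
  ...|.  b0=0 t=1,i=8
  bits 01101110 = 110

110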